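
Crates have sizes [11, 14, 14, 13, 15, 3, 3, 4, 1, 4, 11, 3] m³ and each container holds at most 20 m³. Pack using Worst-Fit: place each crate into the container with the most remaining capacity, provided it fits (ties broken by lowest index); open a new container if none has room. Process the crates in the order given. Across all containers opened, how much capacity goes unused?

container 1: place 11 m³, 9 m³ left
container 2: place 14 m³, 6 m³ left
container 3: place 14 m³, 6 m³ left
container 4: place 13 m³, 7 m³ left
container 5: place 15 m³, 5 m³ left
container 1: place 3 m³, 6 m³ left
container 4: place 3 m³, 4 m³ left
container 1: place 4 m³, 2 m³ left
container 2: place 1 m³, 5 m³ left
container 3: place 4 m³, 2 m³ left
container 6: place 11 m³, 9 m³ left
container 6: place 3 m³, 6 m³ left
6 containers × 20 m³ = 120 m³; used 96 m³; unused 24 m³.

24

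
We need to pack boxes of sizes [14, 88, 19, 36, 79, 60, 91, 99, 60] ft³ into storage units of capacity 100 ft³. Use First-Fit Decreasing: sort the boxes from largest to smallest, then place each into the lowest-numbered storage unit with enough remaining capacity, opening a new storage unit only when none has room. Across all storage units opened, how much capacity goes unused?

54

Sorted descending: 99, 91, 88, 79, 60, 60, 36, 19, 14.
storage unit 1: place 99 ft³, 1 ft³ left
storage unit 2: place 91 ft³, 9 ft³ left
storage unit 3: place 88 ft³, 12 ft³ left
storage unit 4: place 79 ft³, 21 ft³ left
storage unit 5: place 60 ft³, 40 ft³ left
storage unit 6: place 60 ft³, 40 ft³ left
storage unit 5: place 36 ft³, 4 ft³ left
storage unit 4: place 19 ft³, 2 ft³ left
storage unit 6: place 14 ft³, 26 ft³ left
6 storage units × 100 ft³ = 600 ft³; used 546 ft³; unused 54 ft³.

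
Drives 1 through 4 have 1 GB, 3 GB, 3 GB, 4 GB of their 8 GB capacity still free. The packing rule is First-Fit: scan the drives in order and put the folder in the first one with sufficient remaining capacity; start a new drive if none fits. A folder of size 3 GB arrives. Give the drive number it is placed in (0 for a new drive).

Drives with room: drive 2 (3 GB), drive 3 (3 GB), drive 4 (4 GB).
The first with room is drive 2.

2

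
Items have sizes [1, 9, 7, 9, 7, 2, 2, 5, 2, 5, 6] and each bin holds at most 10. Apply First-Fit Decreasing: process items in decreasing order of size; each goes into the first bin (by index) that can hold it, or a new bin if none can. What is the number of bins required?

6

Sorted descending: 9, 9, 7, 7, 6, 5, 5, 2, 2, 2, 1.
9 → bin 1 (remaining 1)
9 → bin 2 (remaining 1)
7 → bin 3 (remaining 3)
7 → bin 4 (remaining 3)
6 → bin 5 (remaining 4)
5 → bin 6 (remaining 5)
5 → bin 6 (remaining 0)
2 → bin 3 (remaining 1)
2 → bin 4 (remaining 1)
2 → bin 5 (remaining 2)
1 → bin 1 (remaining 0)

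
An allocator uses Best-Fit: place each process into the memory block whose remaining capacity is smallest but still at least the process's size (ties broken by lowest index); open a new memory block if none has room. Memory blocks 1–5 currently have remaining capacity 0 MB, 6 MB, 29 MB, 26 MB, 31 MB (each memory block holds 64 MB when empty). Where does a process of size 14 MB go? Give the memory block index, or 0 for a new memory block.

4

Memory blocks with room: memory block 3 (29 MB), memory block 4 (26 MB), memory block 5 (31 MB).
Tightest fit is memory block 4 with 26 MB free.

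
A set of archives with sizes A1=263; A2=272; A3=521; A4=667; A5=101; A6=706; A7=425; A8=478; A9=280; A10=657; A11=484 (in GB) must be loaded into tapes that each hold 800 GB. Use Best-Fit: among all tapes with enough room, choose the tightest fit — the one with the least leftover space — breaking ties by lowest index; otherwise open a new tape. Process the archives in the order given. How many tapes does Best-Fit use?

8 tapes

A1 (263 GB) → tape 1 (remaining 537 GB)
A2 (272 GB) → tape 1 (remaining 265 GB)
A3 (521 GB) → tape 2 (remaining 279 GB)
A4 (667 GB) → tape 3 (remaining 133 GB)
A5 (101 GB) → tape 3 (remaining 32 GB)
A6 (706 GB) → tape 4 (remaining 94 GB)
A7 (425 GB) → tape 5 (remaining 375 GB)
A8 (478 GB) → tape 6 (remaining 322 GB)
A9 (280 GB) → tape 6 (remaining 42 GB)
A10 (657 GB) → tape 7 (remaining 143 GB)
A11 (484 GB) → tape 8 (remaining 316 GB)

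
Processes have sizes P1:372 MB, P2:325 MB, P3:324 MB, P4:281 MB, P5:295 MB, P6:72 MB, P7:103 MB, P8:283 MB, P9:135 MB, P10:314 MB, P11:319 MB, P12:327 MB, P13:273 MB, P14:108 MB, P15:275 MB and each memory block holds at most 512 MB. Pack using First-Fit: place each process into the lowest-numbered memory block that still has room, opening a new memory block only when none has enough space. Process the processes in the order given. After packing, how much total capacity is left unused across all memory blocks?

1826

memory block 1: place P1 (372 MB), 140 MB left
memory block 2: place P2 (325 MB), 187 MB left
memory block 3: place P3 (324 MB), 188 MB left
memory block 4: place P4 (281 MB), 231 MB left
memory block 5: place P5 (295 MB), 217 MB left
memory block 1: place P6 (72 MB), 68 MB left
memory block 2: place P7 (103 MB), 84 MB left
memory block 6: place P8 (283 MB), 229 MB left
memory block 3: place P9 (135 MB), 53 MB left
memory block 7: place P10 (314 MB), 198 MB left
memory block 8: place P11 (319 MB), 193 MB left
memory block 9: place P12 (327 MB), 185 MB left
memory block 10: place P13 (273 MB), 239 MB left
memory block 4: place P14 (108 MB), 123 MB left
memory block 11: place P15 (275 MB), 237 MB left
11 memory blocks × 512 MB = 5632 MB; used 3806 MB; unused 1826 MB.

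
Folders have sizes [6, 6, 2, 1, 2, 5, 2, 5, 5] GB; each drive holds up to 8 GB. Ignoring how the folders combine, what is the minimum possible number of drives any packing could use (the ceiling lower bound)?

5

Total size = 6 + 6 + 2 + 1 + 2 + 5 + 2 + 5 + 5 = 34 GB.
⌈34 / 8⌉ = 5.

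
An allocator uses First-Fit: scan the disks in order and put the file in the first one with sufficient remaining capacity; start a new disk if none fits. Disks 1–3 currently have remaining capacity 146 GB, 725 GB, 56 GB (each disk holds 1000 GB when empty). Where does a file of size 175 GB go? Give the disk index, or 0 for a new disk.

Disks with room: disk 2 (725 GB).
The first with room is disk 2.

2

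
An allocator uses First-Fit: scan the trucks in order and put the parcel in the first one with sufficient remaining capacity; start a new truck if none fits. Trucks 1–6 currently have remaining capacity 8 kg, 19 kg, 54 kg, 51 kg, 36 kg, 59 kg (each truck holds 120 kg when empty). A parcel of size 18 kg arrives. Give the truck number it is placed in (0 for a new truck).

Trucks with room: truck 2 (19 kg), truck 3 (54 kg), truck 4 (51 kg), truck 5 (36 kg), truck 6 (59 kg).
The first with room is truck 2.

2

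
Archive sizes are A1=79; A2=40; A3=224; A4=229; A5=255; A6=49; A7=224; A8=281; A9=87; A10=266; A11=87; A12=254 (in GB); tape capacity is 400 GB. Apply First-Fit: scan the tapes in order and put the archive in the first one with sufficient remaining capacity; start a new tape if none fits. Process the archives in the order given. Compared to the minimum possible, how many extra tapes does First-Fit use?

First-Fit: [79,40,224,49] [229,87] [255,87] [224] [281] [266] [254] → 7 tapes.
7 archives exceed 200 GB (half the capacity), and no two of those can share a tape, so at least 7 tapes are needed.
So 7 is already optimal.

0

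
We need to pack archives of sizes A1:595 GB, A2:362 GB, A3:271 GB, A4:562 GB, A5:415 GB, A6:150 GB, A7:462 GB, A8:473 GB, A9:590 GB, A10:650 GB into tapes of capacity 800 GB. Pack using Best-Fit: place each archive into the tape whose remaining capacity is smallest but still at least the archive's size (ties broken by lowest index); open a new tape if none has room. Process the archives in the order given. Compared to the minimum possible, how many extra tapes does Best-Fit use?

Best-Fit: [595] [362,271,150] [562] [415] [462] [473] [590] [650] → 8 tapes.
7 archives exceed 400 GB (half the capacity), and no two of those can share a tape, so at least 7 tapes are needed.
An optimal packing achieves that bound: [650,150] [595] [590] [562] [473,271] [462] [415,362] → 7 tapes.
Excess: 8 − 7 = 1.

1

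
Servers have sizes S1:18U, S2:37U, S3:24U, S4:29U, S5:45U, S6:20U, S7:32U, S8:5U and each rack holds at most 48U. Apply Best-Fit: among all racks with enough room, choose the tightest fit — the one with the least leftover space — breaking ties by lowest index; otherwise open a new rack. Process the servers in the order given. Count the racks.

6

rack 1: place S1 (18U), 30U left
rack 2: place S2 (37U), 11U left
rack 1: place S3 (24U), 6U left
rack 3: place S4 (29U), 19U left
rack 4: place S5 (45U), 3U left
rack 5: place S6 (20U), 28U left
rack 6: place S7 (32U), 16U left
rack 1: place S8 (5U), 1U left
Final racks: [18,24,5] [37] [29] [45] [20] [32].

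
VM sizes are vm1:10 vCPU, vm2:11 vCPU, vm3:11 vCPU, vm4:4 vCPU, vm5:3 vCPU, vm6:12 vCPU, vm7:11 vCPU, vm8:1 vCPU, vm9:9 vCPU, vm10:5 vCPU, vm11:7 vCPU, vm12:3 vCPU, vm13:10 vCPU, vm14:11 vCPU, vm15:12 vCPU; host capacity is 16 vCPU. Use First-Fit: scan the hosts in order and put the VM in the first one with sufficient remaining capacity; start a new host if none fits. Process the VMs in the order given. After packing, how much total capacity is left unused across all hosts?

24

vm1 (10 vCPU) → host 1 (remaining 6 vCPU)
vm2 (11 vCPU) → host 2 (remaining 5 vCPU)
vm3 (11 vCPU) → host 3 (remaining 5 vCPU)
vm4 (4 vCPU) → host 1 (remaining 2 vCPU)
vm5 (3 vCPU) → host 2 (remaining 2 vCPU)
vm6 (12 vCPU) → host 4 (remaining 4 vCPU)
vm7 (11 vCPU) → host 5 (remaining 5 vCPU)
vm8 (1 vCPU) → host 1 (remaining 1 vCPU)
vm9 (9 vCPU) → host 6 (remaining 7 vCPU)
vm10 (5 vCPU) → host 3 (remaining 0 vCPU)
vm11 (7 vCPU) → host 6 (remaining 0 vCPU)
vm12 (3 vCPU) → host 4 (remaining 1 vCPU)
vm13 (10 vCPU) → host 7 (remaining 6 vCPU)
vm14 (11 vCPU) → host 8 (remaining 5 vCPU)
vm15 (12 vCPU) → host 9 (remaining 4 vCPU)
9 hosts × 16 vCPU = 144 vCPU; used 120 vCPU; unused 24 vCPU.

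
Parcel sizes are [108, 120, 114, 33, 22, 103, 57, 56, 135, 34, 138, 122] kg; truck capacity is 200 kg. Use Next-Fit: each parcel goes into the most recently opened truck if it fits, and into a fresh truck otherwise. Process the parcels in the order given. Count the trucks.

7 trucks

Put 108 kg in truck 1; 92 kg remain.
Put 120 kg in truck 2; 80 kg remain.
Put 114 kg in truck 3; 86 kg remain.
Put 33 kg in truck 3; 53 kg remain.
Put 22 kg in truck 3; 31 kg remain.
Put 103 kg in truck 4; 97 kg remain.
Put 57 kg in truck 4; 40 kg remain.
Put 56 kg in truck 5; 144 kg remain.
Put 135 kg in truck 5; 9 kg remain.
Put 34 kg in truck 6; 166 kg remain.
Put 138 kg in truck 6; 28 kg remain.
Put 122 kg in truck 7; 78 kg remain.
Final trucks: [108] [120] [114,33,22] [103,57] [56,135] [34,138] [122].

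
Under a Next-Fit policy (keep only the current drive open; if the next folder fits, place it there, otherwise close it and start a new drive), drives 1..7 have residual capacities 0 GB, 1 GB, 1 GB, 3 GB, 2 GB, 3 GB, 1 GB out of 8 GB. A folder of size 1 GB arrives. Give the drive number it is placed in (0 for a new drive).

7

Next-Fit only looks at drive 7, which has 1 GB free.
1 GB fits there.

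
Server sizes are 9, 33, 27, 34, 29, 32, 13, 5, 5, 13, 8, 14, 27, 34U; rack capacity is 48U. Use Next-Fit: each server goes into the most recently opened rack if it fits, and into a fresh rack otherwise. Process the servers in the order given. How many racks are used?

8

9U → rack 1 (remaining 39U)
33U → rack 1 (remaining 6U)
27U → rack 2 (remaining 21U)
34U → rack 3 (remaining 14U)
29U → rack 4 (remaining 19U)
32U → rack 5 (remaining 16U)
13U → rack 5 (remaining 3U)
5U → rack 6 (remaining 43U)
5U → rack 6 (remaining 38U)
13U → rack 6 (remaining 25U)
8U → rack 6 (remaining 17U)
14U → rack 6 (remaining 3U)
27U → rack 7 (remaining 21U)
34U → rack 8 (remaining 14U)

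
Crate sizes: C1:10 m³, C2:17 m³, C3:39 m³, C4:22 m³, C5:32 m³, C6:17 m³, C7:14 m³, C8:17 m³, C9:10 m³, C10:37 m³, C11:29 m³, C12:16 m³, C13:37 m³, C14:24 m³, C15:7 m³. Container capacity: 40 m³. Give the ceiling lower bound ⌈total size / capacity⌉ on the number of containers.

9

Total size = 10 + 17 + 39 + 22 + 32 + 17 + 14 + 17 + 10 + 37 + 29 + 16 + 37 + 24 + 7 = 328 m³.
⌈328 / 40⌉ = 9.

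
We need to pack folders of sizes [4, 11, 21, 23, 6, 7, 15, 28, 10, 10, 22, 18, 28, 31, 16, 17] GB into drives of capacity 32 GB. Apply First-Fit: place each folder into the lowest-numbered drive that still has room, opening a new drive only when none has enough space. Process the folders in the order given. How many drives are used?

drive 1: place 4 GB, 28 GB left
drive 1: place 11 GB, 17 GB left
drive 2: place 21 GB, 11 GB left
drive 3: place 23 GB, 9 GB left
drive 1: place 6 GB, 11 GB left
drive 1: place 7 GB, 4 GB left
drive 4: place 15 GB, 17 GB left
drive 5: place 28 GB, 4 GB left
drive 2: place 10 GB, 1 GB left
drive 4: place 10 GB, 7 GB left
drive 6: place 22 GB, 10 GB left
drive 7: place 18 GB, 14 GB left
drive 8: place 28 GB, 4 GB left
drive 9: place 31 GB, 1 GB left
drive 10: place 16 GB, 16 GB left
drive 11: place 17 GB, 15 GB left

11 drives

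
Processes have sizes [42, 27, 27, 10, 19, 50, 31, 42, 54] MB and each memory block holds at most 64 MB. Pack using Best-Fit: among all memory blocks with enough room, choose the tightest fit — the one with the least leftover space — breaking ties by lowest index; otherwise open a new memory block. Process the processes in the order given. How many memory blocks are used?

memory block 1: place 42 MB, 22 MB left
memory block 2: place 27 MB, 37 MB left
memory block 2: place 27 MB, 10 MB left
memory block 2: place 10 MB, 0 MB left
memory block 1: place 19 MB, 3 MB left
memory block 3: place 50 MB, 14 MB left
memory block 4: place 31 MB, 33 MB left
memory block 5: place 42 MB, 22 MB left
memory block 6: place 54 MB, 10 MB left

6 memory blocks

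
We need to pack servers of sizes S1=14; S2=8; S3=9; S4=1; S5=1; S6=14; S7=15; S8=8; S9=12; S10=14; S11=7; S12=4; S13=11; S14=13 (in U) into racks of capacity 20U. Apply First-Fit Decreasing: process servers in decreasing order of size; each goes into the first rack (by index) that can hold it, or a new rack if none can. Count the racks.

8

Sorted descending: 15, 14, 14, 14, 13, 12, 11, 9, 8, 8, 7, 4, 1, 1.
rack 1: place 15U, 5U left
rack 2: place 14U, 6U left
rack 3: place 14U, 6U left
rack 4: place 14U, 6U left
rack 5: place 13U, 7U left
rack 6: place 12U, 8U left
rack 7: place 11U, 9U left
rack 7: place 9U, 0U left
rack 6: place 8U, 0U left
rack 8: place 8U, 12U left
rack 5: place 7U, 0U left
rack 1: place 4U, 1U left
rack 1: place 1U, 0U left
rack 2: place 1U, 5U left
Final racks: [15,4,1] [14,1] [14] [14] [13,7] [12,8] [11,9] [8].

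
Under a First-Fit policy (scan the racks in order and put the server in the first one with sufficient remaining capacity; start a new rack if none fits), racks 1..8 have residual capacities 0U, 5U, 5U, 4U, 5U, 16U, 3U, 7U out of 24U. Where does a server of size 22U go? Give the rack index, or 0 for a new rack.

No rack has ≥ 22U free, so a new rack is opened.

0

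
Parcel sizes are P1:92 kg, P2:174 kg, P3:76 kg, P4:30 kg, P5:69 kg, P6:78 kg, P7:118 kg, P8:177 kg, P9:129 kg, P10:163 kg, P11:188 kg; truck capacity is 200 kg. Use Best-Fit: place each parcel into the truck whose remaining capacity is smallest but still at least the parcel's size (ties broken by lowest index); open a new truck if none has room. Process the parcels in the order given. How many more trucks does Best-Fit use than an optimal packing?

1

Best-Fit: [92,76,30] [174] [69,78] [118] [177] [129] [163] [188] → 8 trucks.
Total size 1294 kg; any packing needs at least ⌈1294/200⌉ = 7 trucks.
An optimal packing achieves that bound: [188] [177] [174] [163,30] [129,69] [118,78] [92,76] → 7 trucks.
Excess: 8 − 7 = 1.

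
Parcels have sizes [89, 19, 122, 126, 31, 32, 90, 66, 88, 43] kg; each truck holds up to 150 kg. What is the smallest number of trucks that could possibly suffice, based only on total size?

5

Total size = 89 + 19 + 122 + 126 + 31 + 32 + 90 + 66 + 88 + 43 = 706 kg.
⌈706 / 150⌉ = 5.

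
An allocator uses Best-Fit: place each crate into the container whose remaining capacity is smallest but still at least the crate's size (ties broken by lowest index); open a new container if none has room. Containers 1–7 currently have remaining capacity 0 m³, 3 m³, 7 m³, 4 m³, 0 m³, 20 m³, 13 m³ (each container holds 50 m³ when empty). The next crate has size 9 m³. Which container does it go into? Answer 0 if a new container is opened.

7

Containers with room: container 6 (20 m³), container 7 (13 m³).
Tightest fit is container 7 with 13 m³ free.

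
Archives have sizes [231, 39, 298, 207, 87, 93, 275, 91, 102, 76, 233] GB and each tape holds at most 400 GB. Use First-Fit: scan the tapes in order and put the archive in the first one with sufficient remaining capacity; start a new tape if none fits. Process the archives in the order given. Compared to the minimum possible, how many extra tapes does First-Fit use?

0

First-Fit: [231,39,87] [298,93] [207,91,102] [275,76] [233] → 5 tapes.
Total size 1732 GB; any packing needs at least ⌈1732/400⌉ = 5 tapes.
So 5 is already optimal.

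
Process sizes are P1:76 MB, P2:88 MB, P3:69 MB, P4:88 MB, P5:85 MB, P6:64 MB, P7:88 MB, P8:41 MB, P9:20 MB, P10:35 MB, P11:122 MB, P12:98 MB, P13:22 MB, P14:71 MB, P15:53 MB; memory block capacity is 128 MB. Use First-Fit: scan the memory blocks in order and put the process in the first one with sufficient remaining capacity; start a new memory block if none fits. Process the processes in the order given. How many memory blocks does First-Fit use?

10 memory blocks

memory block 1: place P1 (76 MB), 52 MB left
memory block 2: place P2 (88 MB), 40 MB left
memory block 3: place P3 (69 MB), 59 MB left
memory block 4: place P4 (88 MB), 40 MB left
memory block 5: place P5 (85 MB), 43 MB left
memory block 6: place P6 (64 MB), 64 MB left
memory block 7: place P7 (88 MB), 40 MB left
memory block 1: place P8 (41 MB), 11 MB left
memory block 2: place P9 (20 MB), 20 MB left
memory block 3: place P10 (35 MB), 24 MB left
memory block 8: place P11 (122 MB), 6 MB left
memory block 9: place P12 (98 MB), 30 MB left
memory block 3: place P13 (22 MB), 2 MB left
memory block 10: place P14 (71 MB), 57 MB left
memory block 6: place P15 (53 MB), 11 MB left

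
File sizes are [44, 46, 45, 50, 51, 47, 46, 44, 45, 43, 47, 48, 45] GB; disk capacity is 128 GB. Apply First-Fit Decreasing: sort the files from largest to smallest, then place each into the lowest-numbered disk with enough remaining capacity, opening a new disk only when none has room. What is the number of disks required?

7 disks

Sorted descending: 51, 50, 48, 47, 47, 46, 46, 45, 45, 45, 44, 44, 43.
51 GB → disk 1 (remaining 77 GB)
50 GB → disk 1 (remaining 27 GB)
48 GB → disk 2 (remaining 80 GB)
47 GB → disk 2 (remaining 33 GB)
47 GB → disk 3 (remaining 81 GB)
46 GB → disk 3 (remaining 35 GB)
46 GB → disk 4 (remaining 82 GB)
45 GB → disk 4 (remaining 37 GB)
45 GB → disk 5 (remaining 83 GB)
45 GB → disk 5 (remaining 38 GB)
44 GB → disk 6 (remaining 84 GB)
44 GB → disk 6 (remaining 40 GB)
43 GB → disk 7 (remaining 85 GB)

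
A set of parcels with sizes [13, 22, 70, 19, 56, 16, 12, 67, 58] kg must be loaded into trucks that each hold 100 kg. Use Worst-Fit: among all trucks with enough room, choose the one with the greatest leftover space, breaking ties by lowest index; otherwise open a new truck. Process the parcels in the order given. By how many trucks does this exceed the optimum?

1

Worst-Fit: [13,22,19,16] [70] [56,12] [67] [58] → 5 trucks.
Total size 333 kg; any packing needs at least ⌈333/100⌉ = 4 trucks.
An optimal packing achieves that bound: [70,22] [67,19,13] [58,16,12] [56] → 4 trucks.
Excess: 5 − 4 = 1.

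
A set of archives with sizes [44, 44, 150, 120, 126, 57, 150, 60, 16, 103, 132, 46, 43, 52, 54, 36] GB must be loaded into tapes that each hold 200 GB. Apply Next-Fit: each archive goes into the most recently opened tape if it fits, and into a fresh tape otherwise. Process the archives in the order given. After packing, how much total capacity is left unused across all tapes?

tape 1: place 44 GB, 156 GB left
tape 1: place 44 GB, 112 GB left
tape 2: place 150 GB, 50 GB left
tape 3: place 120 GB, 80 GB left
tape 4: place 126 GB, 74 GB left
tape 4: place 57 GB, 17 GB left
tape 5: place 150 GB, 50 GB left
tape 6: place 60 GB, 140 GB left
tape 6: place 16 GB, 124 GB left
tape 6: place 103 GB, 21 GB left
tape 7: place 132 GB, 68 GB left
tape 7: place 46 GB, 22 GB left
tape 8: place 43 GB, 157 GB left
tape 8: place 52 GB, 105 GB left
tape 8: place 54 GB, 51 GB left
tape 8: place 36 GB, 15 GB left
8 tapes × 200 GB = 1600 GB; used 1233 GB; unused 367 GB.

367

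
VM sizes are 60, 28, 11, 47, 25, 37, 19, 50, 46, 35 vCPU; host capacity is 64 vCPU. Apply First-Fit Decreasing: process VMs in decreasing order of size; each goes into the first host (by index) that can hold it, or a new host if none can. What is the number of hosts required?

7 hosts

Sorted descending: 60, 50, 47, 46, 37, 35, 28, 25, 19, 11.
60 vCPU → host 1 (remaining 4 vCPU)
50 vCPU → host 2 (remaining 14 vCPU)
47 vCPU → host 3 (remaining 17 vCPU)
46 vCPU → host 4 (remaining 18 vCPU)
37 vCPU → host 5 (remaining 27 vCPU)
35 vCPU → host 6 (remaining 29 vCPU)
28 vCPU → host 6 (remaining 1 vCPU)
25 vCPU → host 5 (remaining 2 vCPU)
19 vCPU → host 7 (remaining 45 vCPU)
11 vCPU → host 2 (remaining 3 vCPU)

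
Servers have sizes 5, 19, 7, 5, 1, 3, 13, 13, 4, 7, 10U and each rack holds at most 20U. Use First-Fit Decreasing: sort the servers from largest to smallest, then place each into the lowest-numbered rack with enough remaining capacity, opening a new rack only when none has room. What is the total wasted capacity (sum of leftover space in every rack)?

13

Sorted descending: 19, 13, 13, 10, 7, 7, 5, 5, 4, 3, 1.
rack 1: place 19U, 1U left
rack 2: place 13U, 7U left
rack 3: place 13U, 7U left
rack 4: place 10U, 10U left
rack 2: place 7U, 0U left
rack 3: place 7U, 0U left
rack 4: place 5U, 5U left
rack 4: place 5U, 0U left
rack 5: place 4U, 16U left
rack 5: place 3U, 13U left
rack 1: place 1U, 0U left
5 racks × 20U = 100U; used 87U; unused 13U.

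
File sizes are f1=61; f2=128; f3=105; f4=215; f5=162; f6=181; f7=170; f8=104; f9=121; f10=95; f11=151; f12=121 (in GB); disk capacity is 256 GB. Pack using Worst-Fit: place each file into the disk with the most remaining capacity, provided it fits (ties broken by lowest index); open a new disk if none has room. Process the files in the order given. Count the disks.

f1 (61 GB) → disk 1 (remaining 195 GB)
f2 (128 GB) → disk 1 (remaining 67 GB)
f3 (105 GB) → disk 2 (remaining 151 GB)
f4 (215 GB) → disk 3 (remaining 41 GB)
f5 (162 GB) → disk 4 (remaining 94 GB)
f6 (181 GB) → disk 5 (remaining 75 GB)
f7 (170 GB) → disk 6 (remaining 86 GB)
f8 (104 GB) → disk 2 (remaining 47 GB)
f9 (121 GB) → disk 7 (remaining 135 GB)
f10 (95 GB) → disk 7 (remaining 40 GB)
f11 (151 GB) → disk 8 (remaining 105 GB)
f12 (121 GB) → disk 9 (remaining 135 GB)

9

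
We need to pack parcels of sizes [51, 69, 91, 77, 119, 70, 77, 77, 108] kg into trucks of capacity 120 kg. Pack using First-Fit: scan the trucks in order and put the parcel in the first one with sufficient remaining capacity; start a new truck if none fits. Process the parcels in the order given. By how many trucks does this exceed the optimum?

0

First-Fit: [51,69] [91] [77] [119] [70] [77] [77] [108] → 8 trucks.
8 parcels exceed 60 kg (half the capacity), and no two of those can share a truck, so at least 8 trucks are needed.
So 8 is already optimal.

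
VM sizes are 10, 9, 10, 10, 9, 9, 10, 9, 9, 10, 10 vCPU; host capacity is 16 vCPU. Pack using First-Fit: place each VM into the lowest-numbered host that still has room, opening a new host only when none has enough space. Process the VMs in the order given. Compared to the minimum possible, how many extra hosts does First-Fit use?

First-Fit: [10] [9] [10] [10] [9] [9] [10] [9] [9] [10] [10] → 11 hosts.
11 VMs exceed 8 vCPU (half the capacity), and no two of those can share a host, so at least 11 hosts are needed.
So 11 is already optimal.

0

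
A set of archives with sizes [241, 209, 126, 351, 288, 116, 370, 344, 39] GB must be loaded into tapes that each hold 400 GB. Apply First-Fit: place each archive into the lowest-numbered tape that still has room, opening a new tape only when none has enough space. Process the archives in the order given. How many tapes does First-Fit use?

6

Put 241 GB in tape 1; 159 GB remain.
Put 209 GB in tape 2; 191 GB remain.
Put 126 GB in tape 1; 33 GB remain.
Put 351 GB in tape 3; 49 GB remain.
Put 288 GB in tape 4; 112 GB remain.
Put 116 GB in tape 2; 75 GB remain.
Put 370 GB in tape 5; 30 GB remain.
Put 344 GB in tape 6; 56 GB remain.
Put 39 GB in tape 2; 36 GB remain.
Final tapes: [241,126] [209,116,39] [351] [288] [370] [344].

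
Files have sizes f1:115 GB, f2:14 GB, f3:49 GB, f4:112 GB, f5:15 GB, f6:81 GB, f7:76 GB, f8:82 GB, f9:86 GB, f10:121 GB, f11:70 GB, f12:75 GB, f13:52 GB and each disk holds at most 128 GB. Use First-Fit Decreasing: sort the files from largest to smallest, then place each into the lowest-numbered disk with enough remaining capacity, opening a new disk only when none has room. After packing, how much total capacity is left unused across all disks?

Sorted descending: 121, 115, 112, 86, 82, 81, 76, 75, 70, 52, 49, 15, 14.
Put 121 GB in disk 1; 7 GB remain.
Put 115 GB in disk 2; 13 GB remain.
Put 112 GB in disk 3; 16 GB remain.
Put 86 GB in disk 4; 42 GB remain.
Put 82 GB in disk 5; 46 GB remain.
Put 81 GB in disk 6; 47 GB remain.
Put 76 GB in disk 7; 52 GB remain.
Put 75 GB in disk 8; 53 GB remain.
Put 70 GB in disk 9; 58 GB remain.
Put 52 GB in disk 7; 0 GB remain.
Put 49 GB in disk 8; 4 GB remain.
Put 15 GB in disk 3; 1 GB remain.
Put 14 GB in disk 4; 28 GB remain.
9 disks × 128 GB = 1152 GB; used 948 GB; unused 204 GB.

204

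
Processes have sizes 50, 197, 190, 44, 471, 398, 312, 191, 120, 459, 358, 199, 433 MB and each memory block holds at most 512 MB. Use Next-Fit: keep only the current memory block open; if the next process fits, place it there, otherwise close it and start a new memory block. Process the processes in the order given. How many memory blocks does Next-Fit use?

memory block 1: place 50 MB, 462 MB left
memory block 1: place 197 MB, 265 MB left
memory block 1: place 190 MB, 75 MB left
memory block 1: place 44 MB, 31 MB left
memory block 2: place 471 MB, 41 MB left
memory block 3: place 398 MB, 114 MB left
memory block 4: place 312 MB, 200 MB left
memory block 4: place 191 MB, 9 MB left
memory block 5: place 120 MB, 392 MB left
memory block 6: place 459 MB, 53 MB left
memory block 7: place 358 MB, 154 MB left
memory block 8: place 199 MB, 313 MB left
memory block 9: place 433 MB, 79 MB left
Final memory blocks: [50,197,190,44] [471] [398] [312,191] [120] [459] [358] [199] [433].

9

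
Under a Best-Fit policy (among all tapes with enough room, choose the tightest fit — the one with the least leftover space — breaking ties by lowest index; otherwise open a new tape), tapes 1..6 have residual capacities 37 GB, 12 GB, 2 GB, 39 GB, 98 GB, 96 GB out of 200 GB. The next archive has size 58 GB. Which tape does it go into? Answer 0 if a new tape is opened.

6

Tapes with room: tape 5 (98 GB), tape 6 (96 GB).
Tightest fit is tape 6 with 96 GB free.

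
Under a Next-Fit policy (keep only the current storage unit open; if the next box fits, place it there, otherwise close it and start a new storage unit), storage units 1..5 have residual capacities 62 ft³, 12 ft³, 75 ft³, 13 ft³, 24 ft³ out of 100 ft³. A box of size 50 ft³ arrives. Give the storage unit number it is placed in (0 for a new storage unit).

0

Next-Fit only looks at storage unit 5, which has 24 ft³ free.
50 ft³ does not fit, so a new storage unit is opened.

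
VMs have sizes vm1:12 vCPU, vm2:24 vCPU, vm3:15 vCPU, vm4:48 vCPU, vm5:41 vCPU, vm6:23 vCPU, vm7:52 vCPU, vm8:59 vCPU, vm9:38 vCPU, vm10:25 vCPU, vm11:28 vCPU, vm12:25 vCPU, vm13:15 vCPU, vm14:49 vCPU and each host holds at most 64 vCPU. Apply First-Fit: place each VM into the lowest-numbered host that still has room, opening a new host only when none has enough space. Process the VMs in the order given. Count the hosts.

8

host 1: place vm1 (12 vCPU), 52 vCPU left
host 1: place vm2 (24 vCPU), 28 vCPU left
host 1: place vm3 (15 vCPU), 13 vCPU left
host 2: place vm4 (48 vCPU), 16 vCPU left
host 3: place vm5 (41 vCPU), 23 vCPU left
host 3: place vm6 (23 vCPU), 0 vCPU left
host 4: place vm7 (52 vCPU), 12 vCPU left
host 5: place vm8 (59 vCPU), 5 vCPU left
host 6: place vm9 (38 vCPU), 26 vCPU left
host 6: place vm10 (25 vCPU), 1 vCPU left
host 7: place vm11 (28 vCPU), 36 vCPU left
host 7: place vm12 (25 vCPU), 11 vCPU left
host 2: place vm13 (15 vCPU), 1 vCPU left
host 8: place vm14 (49 vCPU), 15 vCPU left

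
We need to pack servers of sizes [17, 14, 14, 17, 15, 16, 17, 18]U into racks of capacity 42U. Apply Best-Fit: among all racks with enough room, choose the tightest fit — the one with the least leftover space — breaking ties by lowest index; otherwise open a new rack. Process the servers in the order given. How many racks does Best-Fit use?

4

rack 1: place 17U, 25U left
rack 1: place 14U, 11U left
rack 2: place 14U, 28U left
rack 2: place 17U, 11U left
rack 3: place 15U, 27U left
rack 3: place 16U, 11U left
rack 4: place 17U, 25U left
rack 4: place 18U, 7U left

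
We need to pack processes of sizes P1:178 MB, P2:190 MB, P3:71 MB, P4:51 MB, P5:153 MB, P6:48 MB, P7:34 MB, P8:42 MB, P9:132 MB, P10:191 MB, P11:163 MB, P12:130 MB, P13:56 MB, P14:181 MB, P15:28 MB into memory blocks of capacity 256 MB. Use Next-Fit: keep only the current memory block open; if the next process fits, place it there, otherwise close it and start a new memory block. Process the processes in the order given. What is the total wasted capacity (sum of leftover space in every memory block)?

P1 (178 MB) → memory block 1 (remaining 78 MB)
P2 (190 MB) → memory block 2 (remaining 66 MB)
P3 (71 MB) → memory block 3 (remaining 185 MB)
P4 (51 MB) → memory block 3 (remaining 134 MB)
P5 (153 MB) → memory block 4 (remaining 103 MB)
P6 (48 MB) → memory block 4 (remaining 55 MB)
P7 (34 MB) → memory block 4 (remaining 21 MB)
P8 (42 MB) → memory block 5 (remaining 214 MB)
P9 (132 MB) → memory block 5 (remaining 82 MB)
P10 (191 MB) → memory block 6 (remaining 65 MB)
P11 (163 MB) → memory block 7 (remaining 93 MB)
P12 (130 MB) → memory block 8 (remaining 126 MB)
P13 (56 MB) → memory block 8 (remaining 70 MB)
P14 (181 MB) → memory block 9 (remaining 75 MB)
P15 (28 MB) → memory block 9 (remaining 47 MB)
9 memory blocks × 256 MB = 2304 MB; used 1648 MB; unused 656 MB.

656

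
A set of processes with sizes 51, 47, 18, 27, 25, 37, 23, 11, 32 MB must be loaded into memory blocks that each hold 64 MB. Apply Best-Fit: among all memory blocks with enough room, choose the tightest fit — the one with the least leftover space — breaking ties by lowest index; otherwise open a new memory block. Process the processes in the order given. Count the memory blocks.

5

memory block 1: place 51 MB, 13 MB left
memory block 2: place 47 MB, 17 MB left
memory block 3: place 18 MB, 46 MB left
memory block 3: place 27 MB, 19 MB left
memory block 4: place 25 MB, 39 MB left
memory block 4: place 37 MB, 2 MB left
memory block 5: place 23 MB, 41 MB left
memory block 1: place 11 MB, 2 MB left
memory block 5: place 32 MB, 9 MB left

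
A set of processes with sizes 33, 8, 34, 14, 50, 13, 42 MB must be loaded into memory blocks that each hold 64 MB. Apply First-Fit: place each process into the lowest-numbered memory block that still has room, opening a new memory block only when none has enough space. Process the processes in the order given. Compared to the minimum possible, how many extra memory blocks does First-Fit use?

First-Fit: [33,8,14] [34,13] [50] [42] → 4 memory blocks.
Total size 194 MB; any packing needs at least ⌈194/64⌉ = 4 memory blocks.
So 4 is already optimal.

0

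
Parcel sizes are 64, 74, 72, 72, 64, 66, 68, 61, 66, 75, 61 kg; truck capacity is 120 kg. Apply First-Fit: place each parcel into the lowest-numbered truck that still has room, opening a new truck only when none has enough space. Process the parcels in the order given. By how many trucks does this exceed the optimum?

First-Fit: [64] [74] [72] [72] [64] [66] [68] [61] [66] [75] [61] → 11 trucks.
11 parcels exceed 60 kg (half the capacity), and no two of those can share a truck, so at least 11 trucks are needed.
So 11 is already optimal.

0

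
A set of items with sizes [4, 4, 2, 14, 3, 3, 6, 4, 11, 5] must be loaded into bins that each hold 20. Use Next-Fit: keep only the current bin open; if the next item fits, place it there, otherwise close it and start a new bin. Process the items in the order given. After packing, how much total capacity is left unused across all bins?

24

4 → bin 1 (remaining 16)
4 → bin 1 (remaining 12)
2 → bin 1 (remaining 10)
14 → bin 2 (remaining 6)
3 → bin 2 (remaining 3)
3 → bin 2 (remaining 0)
6 → bin 3 (remaining 14)
4 → bin 3 (remaining 10)
11 → bin 4 (remaining 9)
5 → bin 4 (remaining 4)
4 bins × 20 = 80; used 56; unused 24.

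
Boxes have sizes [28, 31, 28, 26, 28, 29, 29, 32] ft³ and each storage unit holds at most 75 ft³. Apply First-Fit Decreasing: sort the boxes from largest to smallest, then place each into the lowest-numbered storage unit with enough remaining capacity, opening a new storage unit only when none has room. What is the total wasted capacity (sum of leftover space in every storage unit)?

69

Sorted descending: 32, 31, 29, 29, 28, 28, 28, 26.
Put 32 ft³ in storage unit 1; 43 ft³ remain.
Put 31 ft³ in storage unit 1; 12 ft³ remain.
Put 29 ft³ in storage unit 2; 46 ft³ remain.
Put 29 ft³ in storage unit 2; 17 ft³ remain.
Put 28 ft³ in storage unit 3; 47 ft³ remain.
Put 28 ft³ in storage unit 3; 19 ft³ remain.
Put 28 ft³ in storage unit 4; 47 ft³ remain.
Put 26 ft³ in storage unit 4; 21 ft³ remain.
4 storage units × 75 ft³ = 300 ft³; used 231 ft³; unused 69 ft³.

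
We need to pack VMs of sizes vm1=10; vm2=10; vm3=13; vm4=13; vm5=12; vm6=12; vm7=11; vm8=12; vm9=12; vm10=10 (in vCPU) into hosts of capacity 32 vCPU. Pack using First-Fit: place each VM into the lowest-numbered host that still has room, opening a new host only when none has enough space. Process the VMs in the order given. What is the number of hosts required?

5

Put vm1 (10 vCPU) in host 1; 22 vCPU remain.
Put vm2 (10 vCPU) in host 1; 12 vCPU remain.
Put vm3 (13 vCPU) in host 2; 19 vCPU remain.
Put vm4 (13 vCPU) in host 2; 6 vCPU remain.
Put vm5 (12 vCPU) in host 1; 0 vCPU remain.
Put vm6 (12 vCPU) in host 3; 20 vCPU remain.
Put vm7 (11 vCPU) in host 3; 9 vCPU remain.
Put vm8 (12 vCPU) in host 4; 20 vCPU remain.
Put vm9 (12 vCPU) in host 4; 8 vCPU remain.
Put vm10 (10 vCPU) in host 5; 22 vCPU remain.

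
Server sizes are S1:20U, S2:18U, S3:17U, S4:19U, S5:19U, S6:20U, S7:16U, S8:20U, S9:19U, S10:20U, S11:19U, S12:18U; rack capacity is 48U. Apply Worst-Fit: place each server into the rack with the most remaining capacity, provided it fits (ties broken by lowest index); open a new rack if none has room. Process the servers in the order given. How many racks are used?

rack 1: place S1 (20U), 28U left
rack 1: place S2 (18U), 10U left
rack 2: place S3 (17U), 31U left
rack 2: place S4 (19U), 12U left
rack 3: place S5 (19U), 29U left
rack 3: place S6 (20U), 9U left
rack 4: place S7 (16U), 32U left
rack 4: place S8 (20U), 12U left
rack 5: place S9 (19U), 29U left
rack 5: place S10 (20U), 9U left
rack 6: place S11 (19U), 29U left
rack 6: place S12 (18U), 11U left
Final racks: [20,18] [17,19] [19,20] [16,20] [19,20] [19,18].

6 racks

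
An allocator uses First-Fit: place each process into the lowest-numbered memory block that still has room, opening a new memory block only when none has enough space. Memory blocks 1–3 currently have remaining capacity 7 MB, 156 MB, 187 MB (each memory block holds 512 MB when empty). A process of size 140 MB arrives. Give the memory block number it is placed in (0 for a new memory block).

Memory blocks with room: memory block 2 (156 MB), memory block 3 (187 MB).
The first with room is memory block 2.

2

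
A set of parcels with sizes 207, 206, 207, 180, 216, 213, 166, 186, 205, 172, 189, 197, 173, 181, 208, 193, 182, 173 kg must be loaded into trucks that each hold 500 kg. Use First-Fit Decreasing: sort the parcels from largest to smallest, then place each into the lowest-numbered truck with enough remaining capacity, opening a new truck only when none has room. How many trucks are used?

9

Sorted descending: 216, 213, 208, 207, 207, 206, 205, 197, 193, 189, 186, 182, 181, 180, 173, 173, 172, 166.
216 kg → truck 1 (remaining 284 kg)
213 kg → truck 1 (remaining 71 kg)
208 kg → truck 2 (remaining 292 kg)
207 kg → truck 2 (remaining 85 kg)
207 kg → truck 3 (remaining 293 kg)
206 kg → truck 3 (remaining 87 kg)
205 kg → truck 4 (remaining 295 kg)
197 kg → truck 4 (remaining 98 kg)
193 kg → truck 5 (remaining 307 kg)
189 kg → truck 5 (remaining 118 kg)
186 kg → truck 6 (remaining 314 kg)
182 kg → truck 6 (remaining 132 kg)
181 kg → truck 7 (remaining 319 kg)
180 kg → truck 7 (remaining 139 kg)
173 kg → truck 8 (remaining 327 kg)
173 kg → truck 8 (remaining 154 kg)
172 kg → truck 9 (remaining 328 kg)
166 kg → truck 9 (remaining 162 kg)
Final trucks: [216,213] [208,207] [207,206] [205,197] [193,189] [186,182] [181,180] [173,173] [172,166].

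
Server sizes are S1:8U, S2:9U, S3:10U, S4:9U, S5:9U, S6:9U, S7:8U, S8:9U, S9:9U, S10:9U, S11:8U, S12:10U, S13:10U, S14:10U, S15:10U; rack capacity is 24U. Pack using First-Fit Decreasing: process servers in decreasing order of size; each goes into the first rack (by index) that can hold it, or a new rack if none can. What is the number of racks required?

7 racks

Sorted descending: 10, 10, 10, 10, 10, 9, 9, 9, 9, 9, 9, 9, 8, 8, 8.
Put 10U in rack 1; 14U remain.
Put 10U in rack 1; 4U remain.
Put 10U in rack 2; 14U remain.
Put 10U in rack 2; 4U remain.
Put 10U in rack 3; 14U remain.
Put 9U in rack 3; 5U remain.
Put 9U in rack 4; 15U remain.
Put 9U in rack 4; 6U remain.
Put 9U in rack 5; 15U remain.
Put 9U in rack 5; 6U remain.
Put 9U in rack 6; 15U remain.
Put 9U in rack 6; 6U remain.
Put 8U in rack 7; 16U remain.
Put 8U in rack 7; 8U remain.
Put 8U in rack 7; 0U remain.
Final racks: [10,10] [10,10] [10,9] [9,9] [9,9] [9,9] [8,8,8].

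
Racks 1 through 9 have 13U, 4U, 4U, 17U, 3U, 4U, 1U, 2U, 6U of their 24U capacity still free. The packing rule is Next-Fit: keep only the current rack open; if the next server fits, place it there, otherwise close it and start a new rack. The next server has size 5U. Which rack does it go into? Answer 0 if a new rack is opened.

9

Next-Fit only looks at rack 9, which has 6U free.
5U fits there.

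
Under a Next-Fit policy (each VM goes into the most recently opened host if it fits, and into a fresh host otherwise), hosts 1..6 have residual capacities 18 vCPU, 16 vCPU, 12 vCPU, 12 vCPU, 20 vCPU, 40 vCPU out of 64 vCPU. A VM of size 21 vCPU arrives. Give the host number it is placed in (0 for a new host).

Next-Fit only looks at host 6, which has 40 vCPU free.
21 vCPU fits there.

6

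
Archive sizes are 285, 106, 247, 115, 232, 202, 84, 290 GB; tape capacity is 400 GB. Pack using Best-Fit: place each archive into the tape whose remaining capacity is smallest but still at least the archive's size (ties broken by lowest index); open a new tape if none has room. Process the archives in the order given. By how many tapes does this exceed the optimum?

Best-Fit: [285,106] [247,115] [232,84] [202] [290] → 5 tapes.
5 archives exceed 200 GB (half the capacity), and no two of those can share a tape, so at least 5 tapes are needed.
So 5 is already optimal.

0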